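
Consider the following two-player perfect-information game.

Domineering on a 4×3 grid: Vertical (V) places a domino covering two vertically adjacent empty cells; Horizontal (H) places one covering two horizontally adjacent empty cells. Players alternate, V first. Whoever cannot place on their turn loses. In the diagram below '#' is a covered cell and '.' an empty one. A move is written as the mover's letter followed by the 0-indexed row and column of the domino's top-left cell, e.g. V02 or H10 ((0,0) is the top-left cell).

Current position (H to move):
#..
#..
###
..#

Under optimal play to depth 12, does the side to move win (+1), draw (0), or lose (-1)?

value(#../#../###/..#, H) = +1

ply 1, H at #../#../###/..# | H01=+1→###/#../###/..#*; H11=+1→#../###/###/..#; H30=-1→#../#../###/###
ply 2: ###/#../###/..# is terminal -1 (V); from #../#../###/..# depth 12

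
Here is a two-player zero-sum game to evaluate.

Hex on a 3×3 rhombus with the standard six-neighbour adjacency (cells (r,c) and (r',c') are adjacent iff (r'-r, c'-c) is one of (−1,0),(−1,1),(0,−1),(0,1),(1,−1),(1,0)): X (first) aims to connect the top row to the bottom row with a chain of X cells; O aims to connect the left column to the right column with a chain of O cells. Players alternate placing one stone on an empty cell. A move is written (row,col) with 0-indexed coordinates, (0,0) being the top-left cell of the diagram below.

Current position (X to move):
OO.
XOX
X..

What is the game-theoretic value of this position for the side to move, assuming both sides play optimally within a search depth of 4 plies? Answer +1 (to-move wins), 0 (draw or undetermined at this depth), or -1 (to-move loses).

ply 1, X at OO./XOX/X.. | (0,2)=+1→OOX/XOX/X..*; (2,1)=-1→OO./XOX/XX.; (2,2)=-1→OO./XOX/X.X
ply 2, O at OOX/XOX/X.. | (2,1)=-1→OOX/XOX/XO.*; (2,2)=-1→OOX/XOX/X.O
ply 3, X at OOX/XOX/XO. | (2,2)=+1→OOX/XOX/XOX*
ply 4: OOX/XOX/XOX is terminal -1 (O); from OO./XOX/X.. depth 4

value(OO./XOX/X.., X) = +1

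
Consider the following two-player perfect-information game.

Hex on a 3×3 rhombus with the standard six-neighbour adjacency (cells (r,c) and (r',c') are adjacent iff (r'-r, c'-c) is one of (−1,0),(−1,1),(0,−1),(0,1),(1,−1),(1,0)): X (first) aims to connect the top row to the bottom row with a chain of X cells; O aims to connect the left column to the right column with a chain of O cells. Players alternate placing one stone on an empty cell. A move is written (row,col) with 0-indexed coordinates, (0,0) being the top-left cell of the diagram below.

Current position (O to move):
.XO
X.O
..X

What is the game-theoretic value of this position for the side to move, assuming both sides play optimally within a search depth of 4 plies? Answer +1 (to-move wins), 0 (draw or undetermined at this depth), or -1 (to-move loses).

value(.XO/X.O/..X, O) = +1

p1 O@[.XO/X.O/..X]: (0,0)[OXO/X.O/..X]-1 (1,1)[.XO/XOO/..X]-1 (2,0)[.XO/X.O/O.X]+1* (2,1)[.XO/X.O/.OX]-1
p2 X@[.XO/X.O/O.X]: (0,0)[XXO/X.O/O.X]-1* (1,1)[.XO/XXO/O.X]-1 (2,1)[.XO/X.O/OXX]-1
p3 O@[XXO/X.O/O.X]: (1,1)[XXO/XOO/O.X]+1* (2,1)[XXO/X.O/OOX]+1
p4 X@[XXO/XOO/O.X] terminal -1; root [.XO/X.O/..X] d4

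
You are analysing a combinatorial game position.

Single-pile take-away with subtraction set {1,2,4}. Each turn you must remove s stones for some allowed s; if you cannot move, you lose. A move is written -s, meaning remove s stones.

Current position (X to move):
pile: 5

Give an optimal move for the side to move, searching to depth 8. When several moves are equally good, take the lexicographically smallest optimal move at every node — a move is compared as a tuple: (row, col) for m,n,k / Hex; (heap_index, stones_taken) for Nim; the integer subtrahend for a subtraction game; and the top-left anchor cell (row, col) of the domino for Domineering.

[5] X move#1: -1:-1/4, -2:+1/3*, -4:-1/1
[3] O move#2: -1:-1/2*, -2:-1/1
[2] X move#3: -1:-1/1, -2:+1/0*
[0] end (terminal -1, O#4); searched 5 to 8

X's best at [5]: -2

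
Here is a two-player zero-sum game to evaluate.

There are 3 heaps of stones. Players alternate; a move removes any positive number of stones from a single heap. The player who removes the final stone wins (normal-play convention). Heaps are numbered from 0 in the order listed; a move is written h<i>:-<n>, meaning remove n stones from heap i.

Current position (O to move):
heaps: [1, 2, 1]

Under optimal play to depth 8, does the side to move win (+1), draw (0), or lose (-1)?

ply 1, O at (1,2,1) | h0:-1=-1→(0,2,1); h1:-1=-1→(1,1,1); h1:-2=+1→(1,0,1)*; h2:-1=-1→(1,2,0)
ply 2, X at (1,0,1) | h0:-1=-1→(0,0,1)*; h2:-1=-1→(1,0,0)
ply 3, O at (0,0,1) | h2:-1=+1→(0,0,0)*
ply 4: (0,0,0) is terminal -1 (X); from (1,2,1) depth 8

value((1,2,1), O) = +1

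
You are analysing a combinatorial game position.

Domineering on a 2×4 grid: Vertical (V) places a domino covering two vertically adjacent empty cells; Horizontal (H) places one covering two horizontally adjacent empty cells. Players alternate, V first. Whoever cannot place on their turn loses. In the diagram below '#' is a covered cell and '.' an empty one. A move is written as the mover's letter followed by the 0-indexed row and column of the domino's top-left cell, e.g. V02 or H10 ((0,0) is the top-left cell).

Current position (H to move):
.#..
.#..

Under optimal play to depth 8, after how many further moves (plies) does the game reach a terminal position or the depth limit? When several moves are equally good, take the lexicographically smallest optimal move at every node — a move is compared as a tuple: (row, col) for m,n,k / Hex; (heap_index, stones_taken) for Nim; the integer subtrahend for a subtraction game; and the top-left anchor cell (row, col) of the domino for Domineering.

ply 1, H at .#../.#.. | H02=+1→.###/.#..*; H12=+1→.#../.###
ply 2, V at .###/.#.. | V00=-1→####/##..*
ply 3, H at ####/##.. | H12=+1→####/####*
ply 4: ####/#### is terminal -1 (V); from .#../.#.. depth 8

PV length from [.#../.#..]: 3 plies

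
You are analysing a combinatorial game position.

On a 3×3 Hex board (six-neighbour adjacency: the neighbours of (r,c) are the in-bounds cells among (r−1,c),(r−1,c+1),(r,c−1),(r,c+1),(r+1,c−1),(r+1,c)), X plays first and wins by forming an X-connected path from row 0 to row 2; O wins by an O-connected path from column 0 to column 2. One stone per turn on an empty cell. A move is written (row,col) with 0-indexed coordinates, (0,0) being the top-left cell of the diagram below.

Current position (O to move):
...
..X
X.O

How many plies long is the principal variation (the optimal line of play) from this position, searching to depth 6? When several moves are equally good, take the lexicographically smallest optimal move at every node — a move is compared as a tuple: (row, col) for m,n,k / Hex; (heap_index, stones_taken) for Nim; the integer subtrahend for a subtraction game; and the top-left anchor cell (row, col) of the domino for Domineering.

[.../..X/X.O] O move#1: (0,0):-1/O../..X/X.O*, (0,1):-1/.O./..X/X.O, (0,2):-1/..O/..X/X.O, (1,0):-1/.../O.X/X.O, (1,1):-1/.../.OX/X.O, (2,1):-1/.../..X/XOO
[O../..X/X.O] X move#2: (0,1):+1/OX./..X/X.O*, (0,2):+1/O.X/..X/X.O, (1,0):+1/O../X.X/X.O, (1,1):+1/O../.XX/X.O, (2,1):+1/O../..X/XXO
[OX./..X/X.O] O move#3: (0,2):-1/OXO/..X/X.O*, (1,0):-1/OX./O.X/X.O, (1,1):-1/OX./.OX/X.O, (2,1):-1/OX./..X/XOO
[OXO/..X/X.O] X move#4: (1,0):+1/OXO/X.X/X.O*, (1,1):+1/OXO/.XX/X.O, (2,1):+1/OXO/..X/XXO
[OXO/X.X/X.O] end (terminal -1, O#5); searched .../..X/X.O to 6

PV length from [.../..X/X.O]: 4 plies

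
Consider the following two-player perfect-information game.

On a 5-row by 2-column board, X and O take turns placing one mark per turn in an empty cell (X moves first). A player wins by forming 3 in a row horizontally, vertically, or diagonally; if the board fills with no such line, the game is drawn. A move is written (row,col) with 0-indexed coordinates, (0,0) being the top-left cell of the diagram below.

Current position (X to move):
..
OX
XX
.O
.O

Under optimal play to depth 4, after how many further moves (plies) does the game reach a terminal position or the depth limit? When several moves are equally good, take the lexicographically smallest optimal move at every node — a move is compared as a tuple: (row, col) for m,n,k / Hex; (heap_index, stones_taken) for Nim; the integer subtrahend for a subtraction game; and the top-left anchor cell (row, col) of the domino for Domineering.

ply 1, X at ../OX/XX/.O/.O | (0,0)=+0→X./OX/XX/.O/.O; (0,1)=+1→.X/OX/XX/.O/.O*; (3,0)=+1→../OX/XX/XO/.O; (4,0)=+1→../OX/XX/.O/XO
ply 2: .X/OX/XX/.O/.O is terminal -1 (O); from ../OX/XX/.O/.O depth 4

PV length from [../OX/XX/.O/.O]: 1 ply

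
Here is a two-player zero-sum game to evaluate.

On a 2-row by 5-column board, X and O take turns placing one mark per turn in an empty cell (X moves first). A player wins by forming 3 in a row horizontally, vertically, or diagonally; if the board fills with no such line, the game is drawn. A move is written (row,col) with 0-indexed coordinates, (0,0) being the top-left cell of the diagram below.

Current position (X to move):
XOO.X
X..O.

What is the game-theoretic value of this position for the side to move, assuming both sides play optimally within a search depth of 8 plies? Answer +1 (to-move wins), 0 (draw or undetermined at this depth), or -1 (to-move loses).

value(XOO.X/X..O., X) = -1

[XOO.X/X..O.] X move#1: (0,3):-1/XOOXX/X..O.*, (1,1):-1/XOO.X/XX.O., (1,2):-1/XOO.X/X.XO., (1,4):-1/XOO.X/X..OX
[XOOXX/X..O.] O move#2: (1,1):+0/XOOXX/XO.O., (1,2):+1/XOOXX/X.OO.*, (1,4):+0/XOOXX/X..OO
[XOOXX/X.OO.] X move#3: (1,1):-1/XOOXX/XXOO.*, (1,4):-1/XOOXX/X.OOX
[XOOXX/XXOO.] O move#4: (1,4):+1/XOOXX/XXOOO*
[XOOXX/XXOOO] end (terminal -1, X#5); searched XOO.X/X..O. to 8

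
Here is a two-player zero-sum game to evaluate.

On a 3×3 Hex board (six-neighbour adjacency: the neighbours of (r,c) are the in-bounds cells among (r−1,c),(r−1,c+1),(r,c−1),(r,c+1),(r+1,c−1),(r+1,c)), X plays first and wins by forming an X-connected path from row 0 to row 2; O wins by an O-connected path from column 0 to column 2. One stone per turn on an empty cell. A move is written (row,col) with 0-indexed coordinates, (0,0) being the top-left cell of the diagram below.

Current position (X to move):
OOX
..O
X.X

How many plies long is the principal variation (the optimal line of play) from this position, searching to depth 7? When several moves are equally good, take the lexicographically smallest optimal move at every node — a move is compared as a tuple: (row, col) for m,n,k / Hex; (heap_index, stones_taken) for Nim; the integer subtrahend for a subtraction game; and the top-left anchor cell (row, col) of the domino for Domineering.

PV length from [OOX/..O/X.X]: 1 ply

p1 X@[OOX/..O/X.X]: (1,0)[OOX/X.O/X.X]-1 (1,1)[OOX/.XO/X.X]+1* (2,1)[OOX/..O/XXX]-1
p2 O@[OOX/.XO/X.X] terminal -1; root [OOX/..O/X.X] d7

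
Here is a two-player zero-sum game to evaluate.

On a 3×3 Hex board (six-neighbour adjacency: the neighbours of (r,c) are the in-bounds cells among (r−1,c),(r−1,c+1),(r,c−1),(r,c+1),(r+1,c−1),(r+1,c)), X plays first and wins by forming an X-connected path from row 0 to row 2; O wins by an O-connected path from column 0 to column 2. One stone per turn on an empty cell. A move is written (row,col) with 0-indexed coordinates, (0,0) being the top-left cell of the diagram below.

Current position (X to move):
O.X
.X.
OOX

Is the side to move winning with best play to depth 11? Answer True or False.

ply 1, X at O.X/.X./OOX | (0,1)=-1→OXX/.X./OOX; (1,0)=-1→O.X/XX./OOX; (1,2)=+1→O.X/.XX/OOX*
ply 2: O.X/.XX/OOX is terminal -1 (O); from O.X/.X./OOX depth 11

X winning at [O.X/.X./OOX]: True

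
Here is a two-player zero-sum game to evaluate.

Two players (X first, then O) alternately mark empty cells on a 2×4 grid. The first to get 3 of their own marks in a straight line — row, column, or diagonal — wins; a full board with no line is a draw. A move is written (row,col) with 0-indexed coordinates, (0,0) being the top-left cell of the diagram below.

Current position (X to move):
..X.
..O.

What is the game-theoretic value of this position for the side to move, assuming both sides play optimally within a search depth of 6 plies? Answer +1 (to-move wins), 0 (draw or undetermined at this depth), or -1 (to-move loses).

value(..X./..O., X) = +1

ply 1, X at ..X./..O. | (0,0)=+0→X.X./..O.; (0,1)=+1→.XX./..O.*; (0,3)=+0→..XX/..O.; (1,0)=+0→..X./X.O.; (1,1)=+0→..X./.XO.; (1,3)=+0→..X./..OX
ply 2, O at .XX./..O. | (0,0)=-1→OXX./..O.*; (0,3)=-1→.XXO/..O.; (1,0)=-1→.XX./O.O.; (1,1)=-1→.XX./.OO.; (1,3)=-1→.XX./..OO
ply 3, X at OXX./..O. | (0,3)=+1→OXXX/..O.*; (1,0)=+0→OXX./X.O.; (1,1)=+0→OXX./.XO.; (1,3)=+0→OXX./..OX
ply 4: OXXX/..O. is terminal -1 (O); from ..X./..O. depth 6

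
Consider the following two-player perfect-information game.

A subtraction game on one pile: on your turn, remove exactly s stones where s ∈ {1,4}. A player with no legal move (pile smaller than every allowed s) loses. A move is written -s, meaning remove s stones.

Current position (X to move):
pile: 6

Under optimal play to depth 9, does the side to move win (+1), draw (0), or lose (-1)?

[6] X move#1: -1:+1/5*, -4:+1/2
[5] O move#2: -1:-1/4*, -4:-1/1
[4] X move#3: -1:-1/3, -4:+1/0*
[0] end (terminal -1, O#4); searched 6 to 9

value(6, X) = +1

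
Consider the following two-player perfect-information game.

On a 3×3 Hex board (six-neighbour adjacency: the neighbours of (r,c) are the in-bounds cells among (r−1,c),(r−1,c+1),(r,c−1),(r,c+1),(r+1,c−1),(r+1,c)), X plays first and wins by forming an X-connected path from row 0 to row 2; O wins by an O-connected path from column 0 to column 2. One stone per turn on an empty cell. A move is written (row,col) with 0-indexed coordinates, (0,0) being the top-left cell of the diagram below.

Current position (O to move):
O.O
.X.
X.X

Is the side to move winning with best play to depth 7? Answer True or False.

O winning at [O.O/.X./X.X]: True

ply 1, O at O.O/.X./X.X | (0,1)=+1→OOO/.X./X.X*; (1,0)=-1→O.O/OX./X.X; (1,2)=-1→O.O/.XO/X.X; (2,1)=-1→O.O/.X./XOX
ply 2: OOO/.X./X.X is terminal -1 (X); from O.O/.X./X.X depth 7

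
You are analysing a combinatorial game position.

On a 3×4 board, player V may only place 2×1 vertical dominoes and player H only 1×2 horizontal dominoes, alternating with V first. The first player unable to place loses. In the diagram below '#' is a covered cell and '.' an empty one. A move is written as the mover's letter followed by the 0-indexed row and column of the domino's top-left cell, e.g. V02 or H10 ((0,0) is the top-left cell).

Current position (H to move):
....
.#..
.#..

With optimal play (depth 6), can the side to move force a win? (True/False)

[..../.#../.#..] H move#1: H00:-1/##../.#../.#.., H01:-1/.##./.#../.#.., H02:-1/..##/.#../.#.., H12:+1/..../.###/.#..*, H22:-1/..../.#../.###
[..../.###/.#..] V move#2: V00:-1/#.../####/.#..*, V10:-1/..../####/##..
[#.../####/.#..] H move#3: H01:+1/###./####/.#..*, H02:+1/#.##/####/.#.., H22:+1/#.../####/.###
[###./####/.#..] end (terminal -1, V#4); searched ..../.#../.#.. to 6

H winning at [..../.#../.#..]: True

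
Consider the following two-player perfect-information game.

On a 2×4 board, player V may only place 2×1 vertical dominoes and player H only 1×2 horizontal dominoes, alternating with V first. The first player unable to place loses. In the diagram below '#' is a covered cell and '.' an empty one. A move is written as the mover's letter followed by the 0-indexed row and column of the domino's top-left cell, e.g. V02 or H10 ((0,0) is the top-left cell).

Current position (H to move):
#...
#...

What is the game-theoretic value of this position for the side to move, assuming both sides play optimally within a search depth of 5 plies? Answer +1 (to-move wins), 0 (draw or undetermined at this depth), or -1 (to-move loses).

value(#.../#..., H) = +1

ply 1, H at #.../#... | H01=+1→###./#...*; H02=+1→#.##/#...; H11=+1→#.../###.; H12=+1→#.../#.##
ply 2, V at ###./#... | V03=-1→####/#..#*
ply 3, H at ####/#..# | H11=+1→####/####*
ply 4: ####/#### is terminal -1 (V); from #.../#... depth 5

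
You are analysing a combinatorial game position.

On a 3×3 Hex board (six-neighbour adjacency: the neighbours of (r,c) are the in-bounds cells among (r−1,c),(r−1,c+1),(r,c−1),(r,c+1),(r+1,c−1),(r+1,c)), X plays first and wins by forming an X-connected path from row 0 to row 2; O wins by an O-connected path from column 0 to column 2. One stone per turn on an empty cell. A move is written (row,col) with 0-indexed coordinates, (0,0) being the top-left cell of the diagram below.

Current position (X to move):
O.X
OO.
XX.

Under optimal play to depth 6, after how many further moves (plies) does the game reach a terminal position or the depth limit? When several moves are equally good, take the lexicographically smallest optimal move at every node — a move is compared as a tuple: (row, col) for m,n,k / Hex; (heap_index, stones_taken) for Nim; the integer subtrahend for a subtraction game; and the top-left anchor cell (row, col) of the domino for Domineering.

ply 1, X at O.X/OO./XX. | (0,1)=-1→OXX/OO./XX.; (1,2)=+1→O.X/OOX/XX.*; (2,2)=-1→O.X/OO./XXX
ply 2: O.X/OOX/XX. is terminal -1 (O); from O.X/OO./XX. depth 6

PV length from [O.X/OO./XX.]: 1 ply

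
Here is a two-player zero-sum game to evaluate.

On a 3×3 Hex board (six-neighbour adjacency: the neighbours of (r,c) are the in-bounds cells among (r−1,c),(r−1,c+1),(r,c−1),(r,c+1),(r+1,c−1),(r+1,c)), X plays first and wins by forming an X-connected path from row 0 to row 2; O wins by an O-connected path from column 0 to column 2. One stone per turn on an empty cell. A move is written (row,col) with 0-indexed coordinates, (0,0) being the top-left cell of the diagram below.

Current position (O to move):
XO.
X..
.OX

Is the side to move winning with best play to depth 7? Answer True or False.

O winning at [XO./X../.OX]: False

[XO./X../.OX] O move#1: (0,2):-1/XOO/X../.OX*, (1,1):-1/XO./XO./.OX, (1,2):-1/XO./X.O/.OX, (2,0):-1/XO./X../OOX
[XOO/X../.OX] X move#2: (1,1):+1/XOO/XX./.OX*, (1,2):+1/XOO/X.X/.OX, (2,0):+1/XOO/X../XOX
[XOO/XX./.OX] O move#3: (1,2):-1/XOO/XXO/.OX*, (2,0):-1/XOO/XX./OOX
[XOO/XXO/.OX] X move#4: (2,0):+1/XOO/XXO/XOX*
[XOO/XXO/XOX] end (terminal -1, O#5); searched XO./X../.OX to 7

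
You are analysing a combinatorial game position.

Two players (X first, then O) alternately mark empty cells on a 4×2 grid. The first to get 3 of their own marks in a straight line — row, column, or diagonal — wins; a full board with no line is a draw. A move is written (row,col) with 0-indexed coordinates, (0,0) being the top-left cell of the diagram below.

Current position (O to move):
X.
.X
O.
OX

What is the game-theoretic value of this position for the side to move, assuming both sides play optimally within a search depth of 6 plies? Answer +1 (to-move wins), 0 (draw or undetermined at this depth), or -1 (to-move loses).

[X./.X/O./OX] O move#1: (0,1):-1/XO/.X/O./OX, (1,0):+1/X./OX/O./OX*, (2,1):+0/X./.X/OO/OX
[X./OX/O./OX] end (terminal -1, X#2); searched X./.X/O./OX to 6

value(X./.X/O./OX, O) = +1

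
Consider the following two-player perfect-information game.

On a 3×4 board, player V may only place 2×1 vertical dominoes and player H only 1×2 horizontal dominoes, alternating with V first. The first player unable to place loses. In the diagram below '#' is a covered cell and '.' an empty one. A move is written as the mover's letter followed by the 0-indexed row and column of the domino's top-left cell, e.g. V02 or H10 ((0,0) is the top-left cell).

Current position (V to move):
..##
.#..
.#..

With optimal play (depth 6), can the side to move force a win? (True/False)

V winning at [..##/.#../.#..]: True

ply 1, V at ..##/.#../.#.. | V00=-1→#.##/##../.#..; V10=-1→..##/##../##..; V12=+1→..##/.##./.##.*; V13=+1→..##/.#.#/.#.#
ply 2, H at ..##/.##./.##. | H00=-1→####/.##./.##.*
ply 3, V at ####/.##./.##. | V10=+1→####/###./###.*; V13=+1→####/.###/.###
ply 4: ####/###./###. is terminal -1 (H); from ..##/.#../.#.. depth 6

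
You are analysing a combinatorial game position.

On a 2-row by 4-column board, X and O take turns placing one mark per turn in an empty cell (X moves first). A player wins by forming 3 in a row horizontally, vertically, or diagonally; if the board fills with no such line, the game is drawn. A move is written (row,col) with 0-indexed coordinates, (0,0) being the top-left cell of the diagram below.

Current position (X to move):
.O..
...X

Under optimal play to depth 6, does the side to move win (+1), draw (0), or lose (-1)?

[.O../...X] X move#1: (0,0):+0/XO../...X*, (0,2):+0/.OX./...X, (0,3):+0/.O.X/...X, (1,0):-1/.O../X..X, (1,1):+0/.O../.X.X, (1,2):+0/.O../..XX
[XO../...X] O move#2: (0,2):+0/XOO./...X*, (0,3):+0/XO.O/...X, (1,0):+0/XO../O..X, (1,1):+0/XO../.O.X, (1,2):+0/XO../..OX
[XOO./...X] X move#3: (0,3):+0/XOOX/...X*, (1,0):-1/XOO./X..X, (1,1):-1/XOO./.X.X, (1,2):-1/XOO./..XX
[XOOX/...X] O move#4: (1,0):+0/XOOX/O..X*, (1,1):+0/XOOX/.O.X, (1,2):+0/XOOX/..OX
[XOOX/O..X] X move#5: (1,1):+0/XOOX/OX.X*, (1,2):+0/XOOX/O.XX
[XOOX/OX.X] O move#6: (1,2):+0/XOOX/OXOX*
[XOOX/OXOX] end (terminal +0, X#7); searched .O../...X to 6

value(.O../...X, X) = 0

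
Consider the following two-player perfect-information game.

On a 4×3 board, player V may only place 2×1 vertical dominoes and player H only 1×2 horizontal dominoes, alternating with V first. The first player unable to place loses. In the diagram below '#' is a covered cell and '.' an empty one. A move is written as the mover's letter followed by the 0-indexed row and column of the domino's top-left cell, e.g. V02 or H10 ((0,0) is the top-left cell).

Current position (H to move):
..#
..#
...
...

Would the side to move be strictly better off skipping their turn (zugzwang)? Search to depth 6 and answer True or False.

zugzwang(..#/..#/.../..., H) = False

[..#/..#/.../...] H move#1: H00:-1/###/..#/.../...*, H10:-1/..#/###/.../..., H20:-1/..#/..#/##./..., H21:-1/..#/..#/.##/..., H30:-1/..#/..#/.../##., H31:-1/..#/..#/.../.##
[###/..#/.../...] V move#2: V10:-1/###/#.#/#../..., V11:+1/###/.##/.#./...*, V20:-1/###/..#/#../#.., V21:+1/###/..#/.#./.#., V22:-1/###/..#/..#/..#
[###/.##/.#./...] H move#3: H30:-1/###/.##/.#./##.*, H31:-1/###/.##/.#./.##
[###/.##/.#./##.] V move#4: V10:+1/###/###/##./##.*, V22:+1/###/.##/.##/###
[###/###/##./##.] end (terminal -1, H#5); searched ..#/..#/.../... to 6
suppose H passes — search the same position with V to move:
pass> [..#/..#/.../...] V move#1: V00:+1/#.#/#.#/.../...*, V01:+1/.##/.##/.../..., V10:-1/..#/#.#/#../..., V11:+1/..#/.##/.#./..., V20:+1/..#/..#/#../#.., V21:+1/..#/..#/.#./.#., V22:+1/..#/..#/..#/..#
pass> [#.#/#.#/.../...] H move#2: H20:-1/#.#/#.#/##./...*, H21:-1/#.#/#.#/.##/..., H30:-1/#.#/#.#/.../##., H31:-1/#.#/#.#/.../.##
pass> [#.#/#.#/##./...] V move#3: V01:-1/###/###/##./..., V22:+1/#.#/#.#/###/..#*
pass> [#.#/#.#/###/..#] H move#4: H30:-1/#.#/#.#/###/###*
pass> [#.#/#.#/###/###] V move#5: V01:+1/###/###/###/###*
pass> [###/###/###/###] end (terminal -1, H#6); searched ..#/..#/.../... to 6
for H: play -1, pass -1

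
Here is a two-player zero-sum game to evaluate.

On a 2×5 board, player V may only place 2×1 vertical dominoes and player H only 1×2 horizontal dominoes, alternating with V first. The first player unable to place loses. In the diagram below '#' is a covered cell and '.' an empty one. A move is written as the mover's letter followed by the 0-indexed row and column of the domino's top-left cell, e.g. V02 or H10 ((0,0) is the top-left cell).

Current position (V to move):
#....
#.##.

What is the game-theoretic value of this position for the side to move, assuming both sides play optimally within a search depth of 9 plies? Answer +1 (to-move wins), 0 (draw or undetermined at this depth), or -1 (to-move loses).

value(#..../#.##., V) = -1

p1 V@[#..../#.##.]: V01[##.../####.]-1* V04[#...#/#.###]-1
p2 H@[##.../####.]: H02[####./####.]-1 H03[##.##/####.]+1*
p3 V@[##.##/####.] terminal -1; root [#..../#.##.] d9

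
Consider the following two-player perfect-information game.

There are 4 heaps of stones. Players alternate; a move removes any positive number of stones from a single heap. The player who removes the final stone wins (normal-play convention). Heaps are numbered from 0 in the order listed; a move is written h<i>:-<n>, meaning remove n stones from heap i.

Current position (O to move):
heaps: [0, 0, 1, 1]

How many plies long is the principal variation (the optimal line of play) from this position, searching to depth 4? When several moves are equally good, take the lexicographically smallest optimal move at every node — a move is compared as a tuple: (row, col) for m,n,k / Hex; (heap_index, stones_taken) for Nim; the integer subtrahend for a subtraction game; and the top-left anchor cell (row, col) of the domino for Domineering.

ply 1, O at (0,0,1,1) | h2:-1=-1→(0,0,0,1)*; h3:-1=-1→(0,0,1,0)
ply 2, X at (0,0,0,1) | h3:-1=+1→(0,0,0,0)*
ply 3: (0,0,0,0) is terminal -1 (O); from (0,0,1,1) depth 4

PV length from [(0,0,1,1)]: 2 plies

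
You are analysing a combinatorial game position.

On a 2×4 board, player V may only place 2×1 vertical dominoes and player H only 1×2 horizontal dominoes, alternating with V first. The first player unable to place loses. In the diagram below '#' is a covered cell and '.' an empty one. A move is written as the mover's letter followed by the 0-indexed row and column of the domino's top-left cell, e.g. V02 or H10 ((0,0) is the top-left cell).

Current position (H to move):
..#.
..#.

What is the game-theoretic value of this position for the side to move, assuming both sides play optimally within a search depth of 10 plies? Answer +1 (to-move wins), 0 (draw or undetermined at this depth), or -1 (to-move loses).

value(..#./..#., H) = +1

ply 1, H at ..#./..#. | H00=+1→###./..#.*; H10=+1→..#./###.
ply 2, V at ###./..#. | V03=-1→####/..##*
ply 3, H at ####/..## | H10=+1→####/####*
ply 4: ####/#### is terminal -1 (V); from ..#./..#. depth 10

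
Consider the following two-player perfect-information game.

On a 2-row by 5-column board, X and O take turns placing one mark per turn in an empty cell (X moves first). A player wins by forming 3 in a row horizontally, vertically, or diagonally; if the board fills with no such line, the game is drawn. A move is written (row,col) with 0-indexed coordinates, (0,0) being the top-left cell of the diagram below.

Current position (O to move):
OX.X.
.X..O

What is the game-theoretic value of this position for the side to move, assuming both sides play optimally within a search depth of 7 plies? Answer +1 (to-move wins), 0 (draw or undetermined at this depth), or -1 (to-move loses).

[OX.X./.X..O] O move#1: (0,2):-1/OXOX./.X..O*, (0,4):-1/OX.XO/.X..O, (1,0):-1/OX.X./OX..O, (1,2):-1/OX.X./.XO.O, (1,3):-1/OX.X./.X.OO
[OXOX./.X..O] X move#2: (0,4):+0/OXOXX/.X..O, (1,0):+0/OXOX./XX..O, (1,2):+1/OXOX./.XX.O*, (1,3):+0/OXOX./.X.XO
[OXOX./.XX.O] O move#3: (0,4):-1/OXOXO/.XX.O*, (1,0):-1/OXOX./OXX.O, (1,3):-1/OXOX./.XXOO
[OXOXO/.XX.O] X move#4: (1,0):+1/OXOXO/XXX.O*, (1,3):+1/OXOXO/.XXXO
[OXOXO/XXX.O] end (terminal -1, O#5); searched OX.X./.X..O to 7

value(OX.X./.X..O, O) = -1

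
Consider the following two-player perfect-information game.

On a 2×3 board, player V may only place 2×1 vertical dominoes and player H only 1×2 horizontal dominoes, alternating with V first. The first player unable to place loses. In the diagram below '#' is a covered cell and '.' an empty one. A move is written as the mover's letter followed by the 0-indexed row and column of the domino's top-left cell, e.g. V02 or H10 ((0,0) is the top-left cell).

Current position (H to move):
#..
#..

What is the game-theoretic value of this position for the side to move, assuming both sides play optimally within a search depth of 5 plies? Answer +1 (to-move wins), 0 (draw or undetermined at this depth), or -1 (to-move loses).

value(#../#.., H) = +1

[#../#..] H move#1: H01:+1/###/#..*, H11:+1/#../###
[###/#..] end (terminal -1, V#2); searched #../#.. to 5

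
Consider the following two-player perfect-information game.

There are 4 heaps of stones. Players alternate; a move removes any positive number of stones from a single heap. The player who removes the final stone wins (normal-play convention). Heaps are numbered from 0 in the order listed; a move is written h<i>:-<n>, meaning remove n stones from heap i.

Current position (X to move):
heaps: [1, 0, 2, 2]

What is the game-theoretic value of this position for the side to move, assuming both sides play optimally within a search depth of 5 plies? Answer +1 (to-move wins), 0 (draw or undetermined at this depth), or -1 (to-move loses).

p1 X@[(1,0,2,2)]: h0:-1[(0,0,2,2)]+1* h2:-1[(1,0,1,2)]-1 h2:-2[(1,0,0,2)]-1 h3:-1[(1,0,2,1)]-1 h3:-2[(1,0,2,0)]-1
p2 O@[(0,0,2,2)]: h2:-1[(0,0,1,2)]-1* h2:-2[(0,0,0,2)]-1 h3:-1[(0,0,2,1)]-1 h3:-2[(0,0,2,0)]-1
p3 X@[(0,0,1,2)]: h2:-1[(0,0,0,2)]-1 h3:-1[(0,0,1,1)]+1* h3:-2[(0,0,1,0)]-1
p4 O@[(0,0,1,1)]: h2:-1[(0,0,0,1)]-1* h3:-1[(0,0,1,0)]-1
p5 X@[(0,0,0,1)]: h3:-1[(0,0,0,0)]+1*
p6 O@[(0,0,0,0)] terminal -1; root [(1,0,2,2)] d5

value((1,0,2,2), X) = +1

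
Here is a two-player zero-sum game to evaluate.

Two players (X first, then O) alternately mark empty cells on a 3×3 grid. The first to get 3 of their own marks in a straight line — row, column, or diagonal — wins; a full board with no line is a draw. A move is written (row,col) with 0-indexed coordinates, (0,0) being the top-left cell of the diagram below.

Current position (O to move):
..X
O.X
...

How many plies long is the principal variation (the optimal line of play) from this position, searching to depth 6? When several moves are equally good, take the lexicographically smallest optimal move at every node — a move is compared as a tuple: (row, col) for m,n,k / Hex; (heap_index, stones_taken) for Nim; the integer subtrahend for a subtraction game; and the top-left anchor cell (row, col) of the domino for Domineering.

ply 1, O at ..X/O.X/... | (0,0)=-1→O.X/O.X/...; (0,1)=-1→.OX/O.X/...; (1,1)=-1→..X/OOX/...; (2,0)=-1→..X/O.X/O..; (2,1)=-1→..X/O.X/.O.; (2,2)=+0→..X/O.X/..O*
ply 2, X at ..X/O.X/..O | (0,0)=+0→X.X/O.X/..O*; (0,1)=-1→.XX/O.X/..O; (1,1)=-1→..X/OXX/..O; (2,0)=+0→..X/O.X/X.O; (2,1)=-1→..X/O.X/.XO
ply 3, O at X.X/O.X/..O | (0,1)=+0→XOX/O.X/..O*; (1,1)=-1→X.X/OOX/..O; (2,0)=-1→X.X/O.X/O.O; (2,1)=-1→X.X/O.X/.OO
ply 4, X at XOX/O.X/..O | (1,1)=+0→XOX/OXX/..O*; (2,0)=+0→XOX/O.X/X.O; (2,1)=+0→XOX/O.X/.XO
ply 5, O at XOX/OXX/..O | (2,0)=+0→XOX/OXX/O.O*; (2,1)=-1→XOX/OXX/.OO
ply 6, X at XOX/OXX/O.O | (2,1)=+0→XOX/OXX/OXO*
ply 7: XOX/OXX/OXO is terminal +0 (O); from ..X/O.X/... depth 6

PV length from [..X/O.X/...]: 6 plies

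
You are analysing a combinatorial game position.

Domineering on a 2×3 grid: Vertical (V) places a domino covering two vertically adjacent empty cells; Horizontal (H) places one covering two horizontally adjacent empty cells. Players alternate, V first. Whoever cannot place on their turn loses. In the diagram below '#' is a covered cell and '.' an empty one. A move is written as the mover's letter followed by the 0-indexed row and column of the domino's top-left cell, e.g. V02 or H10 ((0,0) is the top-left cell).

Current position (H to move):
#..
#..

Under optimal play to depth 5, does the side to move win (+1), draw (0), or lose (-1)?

value(#../#.., H) = +1

p1 H@[#../#..]: H01[###/#..]+1* H11[#../###]+1
p2 V@[###/#..] terminal -1; root [#../#..] d5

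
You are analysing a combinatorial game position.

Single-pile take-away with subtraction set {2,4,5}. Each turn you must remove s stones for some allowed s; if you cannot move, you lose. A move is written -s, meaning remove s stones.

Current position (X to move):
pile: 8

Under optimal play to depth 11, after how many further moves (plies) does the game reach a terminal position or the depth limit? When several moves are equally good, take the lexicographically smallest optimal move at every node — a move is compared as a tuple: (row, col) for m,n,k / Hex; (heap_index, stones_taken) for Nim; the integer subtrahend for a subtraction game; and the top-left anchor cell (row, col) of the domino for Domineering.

p1 X@[8]: -2[6]-1* -4[4]-1 -5[3]-1
p2 O@[6]: -2[4]-1 -4[2]-1 -5[1]+1*
p3 X@[1] terminal -1; root [8] d11

PV length from [8]: 2 plies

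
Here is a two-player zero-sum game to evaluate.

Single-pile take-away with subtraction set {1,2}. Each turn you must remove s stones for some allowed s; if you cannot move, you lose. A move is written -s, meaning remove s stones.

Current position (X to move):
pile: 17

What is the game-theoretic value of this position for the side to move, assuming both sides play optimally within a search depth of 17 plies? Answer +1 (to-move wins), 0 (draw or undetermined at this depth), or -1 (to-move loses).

value(17, X) = +1

[17] X move#1: -1:-1/16, -2:+1/15*
[15] O move#2: -1:-1/14*, -2:-1/13
[14] X move#3: -1:-1/13, -2:+1/12*
[12] O move#4: -1:-1/11*, -2:-1/10
[11] X move#5: -1:-1/10, -2:+1/9*
[9] O move#6: -1:-1/8*, -2:-1/7
[8] X move#7: -1:-1/7, -2:+1/6*
[6] O move#8: -1:-1/5*, -2:-1/4
[5] X move#9: -1:-1/4, -2:+1/3*
[3] O move#10: -1:-1/2*, -2:-1/1
[2] X move#11: -1:-1/1, -2:+1/0*
[0] end (terminal -1, O#12); searched 17 to 17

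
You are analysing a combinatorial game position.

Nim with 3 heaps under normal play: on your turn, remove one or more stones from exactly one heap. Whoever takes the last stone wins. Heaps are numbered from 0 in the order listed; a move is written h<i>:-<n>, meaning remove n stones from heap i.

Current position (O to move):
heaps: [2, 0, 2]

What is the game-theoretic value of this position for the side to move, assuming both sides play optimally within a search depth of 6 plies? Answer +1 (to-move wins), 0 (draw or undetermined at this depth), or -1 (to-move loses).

value((2,0,2), O) = -1

ply 1, O at (2,0,2) | h0:-1=-1→(1,0,2)*; h0:-2=-1→(0,0,2); h2:-1=-1→(2,0,1); h2:-2=-1→(2,0,0)
ply 2, X at (1,0,2) | h0:-1=-1→(0,0,2); h2:-1=+1→(1,0,1)*; h2:-2=-1→(1,0,0)
ply 3, O at (1,0,1) | h0:-1=-1→(0,0,1)*; h2:-1=-1→(1,0,0)
ply 4, X at (0,0,1) | h2:-1=+1→(0,0,0)*
ply 5: (0,0,0) is terminal -1 (O); from (2,0,2) depth 6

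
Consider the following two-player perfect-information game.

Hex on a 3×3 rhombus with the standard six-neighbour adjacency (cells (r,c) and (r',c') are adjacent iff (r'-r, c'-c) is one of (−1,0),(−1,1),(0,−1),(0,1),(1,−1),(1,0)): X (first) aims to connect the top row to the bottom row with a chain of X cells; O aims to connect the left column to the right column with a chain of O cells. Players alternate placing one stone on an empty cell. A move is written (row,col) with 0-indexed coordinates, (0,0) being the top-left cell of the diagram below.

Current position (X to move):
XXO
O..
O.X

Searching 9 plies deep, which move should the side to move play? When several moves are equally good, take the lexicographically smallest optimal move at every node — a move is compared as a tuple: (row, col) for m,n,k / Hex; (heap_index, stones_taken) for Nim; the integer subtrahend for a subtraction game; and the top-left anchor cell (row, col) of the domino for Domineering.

X's best at [XXO/O../O.X]: (1,1)

p1 X@[XXO/O../O.X]: (1,1)[XXO/OX./O.X]+1* (1,2)[XXO/O.X/O.X]-1 (2,1)[XXO/O../OXX]-1
p2 O@[XXO/OX./O.X]: (1,2)[XXO/OXO/O.X]-1* (2,1)[XXO/OX./OOX]-1
p3 X@[XXO/OXO/O.X]: (2,1)[XXO/OXO/OXX]+1*
p4 O@[XXO/OXO/OXX] terminal -1; root [XXO/O../O.X] d9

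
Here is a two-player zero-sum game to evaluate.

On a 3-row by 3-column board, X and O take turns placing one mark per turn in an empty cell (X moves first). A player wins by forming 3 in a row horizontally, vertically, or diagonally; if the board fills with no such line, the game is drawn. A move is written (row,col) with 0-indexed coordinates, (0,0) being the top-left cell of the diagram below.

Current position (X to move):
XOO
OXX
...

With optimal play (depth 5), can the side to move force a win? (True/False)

X winning at [XOO/OXX/...]: True

ply 1, X at XOO/OXX/... | (2,0)=+0→XOO/OXX/X..; (2,1)=+0→XOO/OXX/.X.; (2,2)=+1→XOO/OXX/..X*
ply 2: XOO/OXX/..X is terminal -1 (O); from XOO/OXX/... depth 5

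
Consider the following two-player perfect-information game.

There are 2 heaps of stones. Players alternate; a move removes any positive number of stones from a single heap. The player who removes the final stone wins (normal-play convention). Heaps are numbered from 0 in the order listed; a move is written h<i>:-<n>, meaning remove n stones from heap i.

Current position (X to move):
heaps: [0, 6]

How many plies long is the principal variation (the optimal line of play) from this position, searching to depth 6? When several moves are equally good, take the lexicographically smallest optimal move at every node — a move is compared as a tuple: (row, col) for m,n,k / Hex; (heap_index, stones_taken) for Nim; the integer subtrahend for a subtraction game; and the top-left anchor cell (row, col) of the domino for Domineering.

ply 1, X at (0,6) | h1:-1=-1→(0,5); h1:-2=-1→(0,4); h1:-3=-1→(0,3); h1:-4=-1→(0,2); h1:-5=-1→(0,1); h1:-6=+1→(0,0)*
ply 2: (0,0) is terminal -1 (O); from (0,6) depth 6

PV length from [(0,6)]: 1 ply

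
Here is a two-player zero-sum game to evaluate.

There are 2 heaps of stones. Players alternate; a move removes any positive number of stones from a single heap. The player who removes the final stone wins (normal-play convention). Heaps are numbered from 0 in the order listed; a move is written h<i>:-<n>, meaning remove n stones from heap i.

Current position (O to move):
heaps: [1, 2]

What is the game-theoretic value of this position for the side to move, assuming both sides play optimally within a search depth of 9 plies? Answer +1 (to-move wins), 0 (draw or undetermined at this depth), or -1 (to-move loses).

value((1,2), O) = +1

[(1,2)] O move#1: h0:-1:-1/(0,2), h1:-1:+1/(1,1)*, h1:-2:-1/(1,0)
[(1,1)] X move#2: h0:-1:-1/(0,1)*, h1:-1:-1/(1,0)
[(0,1)] O move#3: h1:-1:+1/(0,0)*
[(0,0)] end (terminal -1, X#4); searched (1,2) to 9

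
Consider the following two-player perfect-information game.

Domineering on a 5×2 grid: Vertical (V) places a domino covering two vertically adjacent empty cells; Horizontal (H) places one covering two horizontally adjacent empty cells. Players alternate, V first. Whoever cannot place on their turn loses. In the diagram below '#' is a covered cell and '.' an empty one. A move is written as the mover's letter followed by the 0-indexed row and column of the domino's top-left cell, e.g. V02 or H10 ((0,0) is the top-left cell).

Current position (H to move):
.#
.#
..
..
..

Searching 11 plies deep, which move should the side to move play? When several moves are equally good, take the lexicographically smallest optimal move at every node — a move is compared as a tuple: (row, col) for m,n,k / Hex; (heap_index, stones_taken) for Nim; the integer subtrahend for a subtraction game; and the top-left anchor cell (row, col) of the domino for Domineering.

H's best at [.#/.#/../../..]: H30

p1 H@[.#/.#/../../..]: H20[.#/.#/##/../..]-1 H30[.#/.#/../##/..]+1* H40[.#/.#/../../##]-1
p2 V@[.#/.#/../##/..]: V00[##/##/../##/..]-1* V10[.#/##/#./##/..]-1
p3 H@[##/##/../##/..]: H20[##/##/##/##/..]+1* H40[##/##/../##/##]+1
p4 V@[##/##/##/##/..] terminal -1; root [.#/.#/../../..] d11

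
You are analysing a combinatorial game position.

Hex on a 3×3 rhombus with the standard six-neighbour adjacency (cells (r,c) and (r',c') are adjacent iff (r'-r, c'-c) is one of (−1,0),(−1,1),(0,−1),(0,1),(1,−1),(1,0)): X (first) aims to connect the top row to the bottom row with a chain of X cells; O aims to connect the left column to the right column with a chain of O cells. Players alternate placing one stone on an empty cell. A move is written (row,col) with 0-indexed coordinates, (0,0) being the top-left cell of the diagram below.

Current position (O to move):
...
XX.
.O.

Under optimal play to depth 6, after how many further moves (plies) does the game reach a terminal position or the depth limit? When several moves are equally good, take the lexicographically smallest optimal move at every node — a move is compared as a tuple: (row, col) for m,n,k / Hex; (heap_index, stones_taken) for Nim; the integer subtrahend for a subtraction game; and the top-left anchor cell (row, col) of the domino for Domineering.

PV length from [.../XX./.O.]: 5 plies

[.../XX./.O.] O move#1: (0,0):-1/O../XX./.O., (0,1):-1/.O./XX./.O., (0,2):-1/..O/XX./.O., (1,2):-1/.../XXO/.O., (2,0):+1/.../XX./OO.*, (2,2):-1/.../XX./.OO
[.../XX./OO.] X move#2: (0,0):-1/X../XX./OO.*, (0,1):-1/.X./XX./OO., (0,2):-1/..X/XX./OO., (1,2):-1/.../XXX/OO., (2,2):-1/.../XX./OOX
[X../XX./OO.] O move#3: (0,1):+1/XO./XX./OO.*, (0,2):+1/X.O/XX./OO., (1,2):+1/X../XXO/OO., (2,2):+1/X../XX./OOO
[XO./XX./OO.] X move#4: (0,2):-1/XOX/XX./OO.*, (1,2):-1/XO./XXX/OO., (2,2):-1/XO./XX./OOX
[XOX/XX./OO.] O move#5: (1,2):+1/XOX/XXO/OO.*, (2,2):+1/XOX/XX./OOO
[XOX/XXO/OO.] end (terminal -1, X#6); searched .../XX./.O. to 6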